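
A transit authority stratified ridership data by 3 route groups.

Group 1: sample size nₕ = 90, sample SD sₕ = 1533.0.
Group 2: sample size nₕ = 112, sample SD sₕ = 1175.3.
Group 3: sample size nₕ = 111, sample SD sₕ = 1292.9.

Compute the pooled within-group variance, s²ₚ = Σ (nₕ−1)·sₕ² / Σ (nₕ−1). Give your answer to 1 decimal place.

1: (90−1)·1533.0² = 89·2350089 = 209157921
2: (112−1)·1175.3² = 111·1381330.09 = 153327639.99
3: (111−1)·1292.9² = 110·1671590.41 = 183874945.1
Numerator = 546360506.09; denominator = Σ(nₕ−1) = 310.
s²ₚ = 546360506.09/310 = 1762453.245... → 1762453.2.

1762453.2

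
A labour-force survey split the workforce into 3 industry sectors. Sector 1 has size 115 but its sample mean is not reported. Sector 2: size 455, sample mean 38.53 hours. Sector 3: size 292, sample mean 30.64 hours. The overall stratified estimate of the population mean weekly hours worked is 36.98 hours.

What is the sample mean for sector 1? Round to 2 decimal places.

Σ Nₕx̄ₕ = N·μ, so 115·x̄_1 = 862·36.98 − (455·38.53 + 292·30.64).
= 31876.76 − 26478.03 = 5398.73.
x̄_1 = 5398.73 / 115 = 46.9455... → 46.95.

46.95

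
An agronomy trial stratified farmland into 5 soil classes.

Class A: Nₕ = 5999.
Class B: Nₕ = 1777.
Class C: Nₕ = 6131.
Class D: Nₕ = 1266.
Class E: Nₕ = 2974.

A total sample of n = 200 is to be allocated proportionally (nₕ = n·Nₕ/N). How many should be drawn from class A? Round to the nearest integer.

66

N = 5999 + 1777 + 6131 + 1266 + 2974 = 18147.
n_A = 200·5999/18147 = 66.116... → 66.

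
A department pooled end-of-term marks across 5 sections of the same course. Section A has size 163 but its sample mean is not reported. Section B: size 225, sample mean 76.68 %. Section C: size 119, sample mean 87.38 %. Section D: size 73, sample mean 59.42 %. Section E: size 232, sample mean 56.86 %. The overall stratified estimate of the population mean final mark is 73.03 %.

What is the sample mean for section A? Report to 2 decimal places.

86.63

N = 163 + 225 + 119 + 73 + 232 = 812.
Overall total = μ·N = 73.03·812 = 59300.36.
Subtract the known strata: 225·76.68 + 119·87.38 + 73·59.42 + 232·56.86 = 45180.4.
Remaining total for section A: 59300.36 − 45180.4 = 14119.96.
Divide by its size: 14119.96 / 163 = 86.6255... → 86.63.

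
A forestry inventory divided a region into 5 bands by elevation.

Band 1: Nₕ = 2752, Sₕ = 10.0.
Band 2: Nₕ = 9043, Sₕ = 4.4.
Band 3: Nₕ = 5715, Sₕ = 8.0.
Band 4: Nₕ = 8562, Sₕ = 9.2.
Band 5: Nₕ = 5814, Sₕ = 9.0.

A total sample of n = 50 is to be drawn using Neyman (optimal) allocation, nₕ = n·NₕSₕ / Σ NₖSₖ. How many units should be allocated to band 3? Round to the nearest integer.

9

Σ NₕSₕ = 2752·10.0 + 9043·4.4 + 5715·8.0 + 8562·9.2 + 5814·9.0 = 244125.6.
Share for 3: 45720/244125.6 = 0.18728.
n_3 = 50 × 0.18728 = 9.364... → 9.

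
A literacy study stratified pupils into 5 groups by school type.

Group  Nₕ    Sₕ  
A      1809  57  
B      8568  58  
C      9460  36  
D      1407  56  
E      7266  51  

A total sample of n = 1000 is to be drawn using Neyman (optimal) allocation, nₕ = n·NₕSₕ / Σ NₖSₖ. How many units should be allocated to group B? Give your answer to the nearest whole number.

Σ NₕSₕ = 1809·57 + 8568·58 + 9460·36 + 1407·56 + 7266·51 = 1389975.
Share for B: 496944/1389975 = 0.35752.
n_B = 1000 × 0.35752 = 357.520... → 358.

358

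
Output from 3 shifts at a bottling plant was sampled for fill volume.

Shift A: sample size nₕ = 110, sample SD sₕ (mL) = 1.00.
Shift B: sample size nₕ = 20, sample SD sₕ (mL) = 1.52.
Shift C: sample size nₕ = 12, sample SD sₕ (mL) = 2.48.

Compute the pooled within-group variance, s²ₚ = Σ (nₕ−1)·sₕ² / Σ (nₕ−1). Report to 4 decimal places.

1.5867

A: (110−1)·1.00² = 109·1 = 109
B: (20−1)·1.52² = 19·2.3104 = 43.8976
C: (12−1)·2.48² = 11·6.1504 = 67.6544
Numerator = 220.552; denominator = Σ(nₕ−1) = 139.
s²ₚ = 220.552/139 = 1.586705... → 1.5867.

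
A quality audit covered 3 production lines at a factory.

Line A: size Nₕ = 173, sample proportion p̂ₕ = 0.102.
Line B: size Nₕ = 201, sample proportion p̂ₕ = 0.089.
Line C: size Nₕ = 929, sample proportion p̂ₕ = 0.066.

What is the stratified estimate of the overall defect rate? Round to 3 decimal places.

Wₕ = Nₕ/N with N = 1303: 0.1328, 0.1543, 0.7130.
p̂_st = 0.1328·0.102 + 0.1543·0.089 + 0.7130·0.066 ≈ 0.07433... → 0.074.

0.074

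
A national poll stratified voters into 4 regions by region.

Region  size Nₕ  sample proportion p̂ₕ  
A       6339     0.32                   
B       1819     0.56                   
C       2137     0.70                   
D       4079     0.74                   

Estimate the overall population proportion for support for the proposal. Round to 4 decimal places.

N = 6339 + 1819 + 2137 + 4079 = 14374.
Overall proportion = Σ (Nₕ/N)·p̂ₕ.
Σ Nₕp̂ₕ = 2028.48 + 1018.64 + 1495.9 + 3018.46 = 7561.48.
7561.48 / 14374 = 0.526053... → 0.5261.

0.5261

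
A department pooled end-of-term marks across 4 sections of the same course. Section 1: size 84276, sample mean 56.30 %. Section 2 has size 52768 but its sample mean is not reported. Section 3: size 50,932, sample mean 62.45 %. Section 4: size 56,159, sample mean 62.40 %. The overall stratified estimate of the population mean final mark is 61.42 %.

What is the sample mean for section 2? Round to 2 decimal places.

N = 84276 + 52768 + 50932 + 56159 = 244135.
Overall total = μ·N = 61.42·244135 = 14994771.7.
Subtract the known strata: 84276·56.30 + 50932·62.45 + 56159·62.40 = 11429763.8.
Remaining total for section 2: 14994771.7 − 11429763.8 = 3565007.9.
Divide by its size: 3565007.9 / 52768 = 67.5600... → 67.56.

67.56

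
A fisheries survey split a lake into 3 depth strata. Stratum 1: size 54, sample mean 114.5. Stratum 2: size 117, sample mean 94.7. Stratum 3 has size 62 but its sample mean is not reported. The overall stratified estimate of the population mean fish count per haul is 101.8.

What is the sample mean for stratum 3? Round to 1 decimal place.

Σ Nₕx̄ₕ = N·μ, so 62·x̄_3 = 233·101.8 − (54·114.5 + 117·94.7).
= 23719.4 − 17262.9 = 6456.5.
x̄_3 = 6456.5 / 62 = 104.137... → 104.1.

104.1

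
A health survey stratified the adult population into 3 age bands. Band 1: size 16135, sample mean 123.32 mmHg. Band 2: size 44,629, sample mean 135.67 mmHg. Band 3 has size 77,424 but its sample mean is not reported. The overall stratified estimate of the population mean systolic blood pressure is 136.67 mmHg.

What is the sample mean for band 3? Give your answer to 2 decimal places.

Σ Nₕx̄ₕ = N·μ, so 77424·x̄_3 = 138188·136.67 − (16135·123.32 + 44629·135.67).
= 18886153.96 − 8044584.63 = 10841569.33.
x̄_3 = 10841569.33 / 77424 = 140.0285... → 140.03.

140.03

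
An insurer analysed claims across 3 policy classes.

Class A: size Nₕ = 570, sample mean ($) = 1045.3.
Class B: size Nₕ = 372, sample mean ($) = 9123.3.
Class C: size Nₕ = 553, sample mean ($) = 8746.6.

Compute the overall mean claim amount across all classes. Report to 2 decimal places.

5904.05

N = 1495; weights Wₕ = Nₕ/N = (0.3813, 0.2488, 0.3699).
x̄_st = Σ Wₕ·x̄ₕ = 0.3813·1045.3 + 0.2488·9123.3 + 0.3699·8746.6 ≈ 5904.0524...
→ 5904.05.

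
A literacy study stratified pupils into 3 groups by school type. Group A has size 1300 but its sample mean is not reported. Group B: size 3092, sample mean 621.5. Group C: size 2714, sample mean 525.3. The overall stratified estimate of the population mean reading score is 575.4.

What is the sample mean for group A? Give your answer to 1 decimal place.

570.3

N = 1300 + 3092 + 2714 = 7106.
Overall total = μ·N = 575.4·7106 = 4088792.4.
Subtract the known strata: 3092·621.5 + 2714·525.3 = 3347342.2.
Remaining total for group A: 4088792.4 − 3347342.2 = 741450.2.
Divide by its size: 741450.2 / 1300 = 570.346... → 570.3.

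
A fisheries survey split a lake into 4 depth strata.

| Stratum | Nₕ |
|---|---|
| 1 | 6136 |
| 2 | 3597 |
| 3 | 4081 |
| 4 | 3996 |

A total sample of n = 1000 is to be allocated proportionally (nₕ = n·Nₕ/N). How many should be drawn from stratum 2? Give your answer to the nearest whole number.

202

Share of stratum 2 = 3597/17810 = 0.20197.
Allocate 1000 × 0.20197 = 201.965... → 202.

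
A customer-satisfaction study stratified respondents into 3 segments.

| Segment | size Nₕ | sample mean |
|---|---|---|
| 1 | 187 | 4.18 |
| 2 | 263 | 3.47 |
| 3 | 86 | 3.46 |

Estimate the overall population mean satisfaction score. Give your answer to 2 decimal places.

N = 187 + 263 + 86 = 536.
Overall mean = Σ (Nₕ/N)·x̄ₕ — weight by population share, not a simple average.
Σ Nₕx̄ₕ = 187·4.18 + 263·3.47 + 86·3.46 = 781.66 + 912.61 + 297.56 = 1991.83.
Divide by N: 1991.83 / 536 = 3.7161... → 3.72.

3.72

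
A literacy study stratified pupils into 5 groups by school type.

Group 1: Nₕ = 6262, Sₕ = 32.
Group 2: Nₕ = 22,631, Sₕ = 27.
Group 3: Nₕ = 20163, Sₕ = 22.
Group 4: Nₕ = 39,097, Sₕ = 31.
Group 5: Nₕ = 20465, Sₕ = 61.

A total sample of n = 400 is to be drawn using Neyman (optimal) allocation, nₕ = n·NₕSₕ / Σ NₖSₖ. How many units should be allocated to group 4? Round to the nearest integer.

130

Σ NₕSₕ = 6262·32 + 22631·27 + 20163·22 + 39097·31 + 20465·61 = 3715379.
Share for 4: 1212007/3715379 = 0.32621.
n_4 = 400 × 0.32621 = 130.485... → 130.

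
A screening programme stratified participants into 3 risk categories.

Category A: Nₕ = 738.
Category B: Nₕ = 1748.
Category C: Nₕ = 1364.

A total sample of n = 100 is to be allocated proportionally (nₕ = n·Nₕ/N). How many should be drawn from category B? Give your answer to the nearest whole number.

Share of category B = 1748/3850 = 0.45403.
Allocate 100 × 0.45403 = 45.403... → 45.

45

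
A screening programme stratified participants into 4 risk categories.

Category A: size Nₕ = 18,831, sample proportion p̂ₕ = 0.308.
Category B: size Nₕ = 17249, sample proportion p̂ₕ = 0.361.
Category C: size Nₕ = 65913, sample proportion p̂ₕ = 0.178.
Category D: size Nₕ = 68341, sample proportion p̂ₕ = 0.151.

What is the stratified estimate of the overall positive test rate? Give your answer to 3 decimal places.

0.200

Wₕ = Nₕ/N with N = 170334: 0.1106, 0.1013, 0.3870, 0.4012.
p̂_st = 0.1106·0.308 + 0.1013·0.361 + 0.3870·0.178 + 0.4012·0.151 ≈ 0.20007... → 0.200.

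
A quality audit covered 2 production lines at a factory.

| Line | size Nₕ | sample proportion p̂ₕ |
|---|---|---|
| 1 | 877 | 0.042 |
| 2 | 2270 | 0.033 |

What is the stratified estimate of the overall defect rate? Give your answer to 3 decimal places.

0.036

N = 877 + 2270 = 3147.
Overall proportion = Σ (Nₕ/N)·p̂ₕ.
Σ Nₕp̂ₕ = 36.834 + 74.91 = 111.744.
111.744 / 3147 = 0.03551... → 0.036.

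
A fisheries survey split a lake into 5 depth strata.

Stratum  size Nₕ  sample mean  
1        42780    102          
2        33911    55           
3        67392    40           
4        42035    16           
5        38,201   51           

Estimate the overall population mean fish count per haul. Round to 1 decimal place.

51.5

N = 224319; weights Wₕ = Nₕ/N = (0.1907, 0.1512, 0.3004, 0.1874, 0.1703).
x̄_st = Σ Wₕ·x̄ₕ = 0.1907·102 + 0.1512·55 + 0.3004·40 + 0.1874·16 + 0.1703·51 ≈ 51.468...
→ 51.5.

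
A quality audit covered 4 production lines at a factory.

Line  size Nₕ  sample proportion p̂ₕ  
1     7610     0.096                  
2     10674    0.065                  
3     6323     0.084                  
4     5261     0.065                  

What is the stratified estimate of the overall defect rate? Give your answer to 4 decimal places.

0.0769

N = 7610 + 10674 + 6323 + 5261 = 29868.
Overall proportion = Σ (Nₕ/N)·p̂ₕ.
Σ Nₕp̂ₕ = 730.56 + 693.81 + 531.132 + 341.965 = 2297.467.
2297.467 / 29868 = 0.076921... → 0.0769.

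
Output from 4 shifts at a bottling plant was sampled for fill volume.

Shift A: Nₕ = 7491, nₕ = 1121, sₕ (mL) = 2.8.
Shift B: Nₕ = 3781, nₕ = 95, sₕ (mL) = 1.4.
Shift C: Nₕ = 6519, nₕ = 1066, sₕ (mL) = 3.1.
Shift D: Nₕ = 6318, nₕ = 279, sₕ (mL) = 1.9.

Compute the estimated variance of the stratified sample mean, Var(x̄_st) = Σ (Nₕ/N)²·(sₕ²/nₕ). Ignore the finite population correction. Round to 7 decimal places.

N = 24109. Term for each stratum: Wₕ²sₕ²/nₕ.
Var(x̄_st) = 0.0006751988 + 0.0005074432 + 0.0006591280 + 0.0008885950 = 0.0027303649 → 0.0027304.

0.0027304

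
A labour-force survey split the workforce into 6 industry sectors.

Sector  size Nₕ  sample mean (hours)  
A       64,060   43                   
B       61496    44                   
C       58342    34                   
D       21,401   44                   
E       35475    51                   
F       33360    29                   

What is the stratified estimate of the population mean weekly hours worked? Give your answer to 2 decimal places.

x̄_st = (Σ Nₕx̄ₕ) / (Σ Nₕ) = (64060·43 + 61496·44 + 58342·34 + 21401·44 + 35475·51 + 33360·29) / 274134
= 11162341 / 274134 = 40.7186... → 40.72.

40.72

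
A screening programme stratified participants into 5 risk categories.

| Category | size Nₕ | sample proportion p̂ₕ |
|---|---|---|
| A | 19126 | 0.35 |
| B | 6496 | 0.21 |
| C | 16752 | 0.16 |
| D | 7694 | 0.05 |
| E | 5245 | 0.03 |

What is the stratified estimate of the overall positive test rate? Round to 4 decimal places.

Wₕ = Nₕ/N with N = 55313: 0.3458, 0.1174, 0.3029, 0.1391, 0.0948.
p̂_st = 0.3458·0.35 + 0.1174·0.21 + 0.3029·0.16 + 0.1391·0.05 + 0.0948·0.03 ≈ 0.203942... → 0.2039.

0.2039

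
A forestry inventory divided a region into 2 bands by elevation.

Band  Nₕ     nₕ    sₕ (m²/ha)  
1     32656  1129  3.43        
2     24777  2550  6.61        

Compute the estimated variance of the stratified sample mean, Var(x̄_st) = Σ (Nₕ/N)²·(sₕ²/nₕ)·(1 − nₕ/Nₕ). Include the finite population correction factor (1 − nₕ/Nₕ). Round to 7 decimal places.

0.0061132

N = 57433. Term for each stratum: Wₕ²sₕ²/nₕ·(1−nₕ/Nₕ).
Var(x̄_st) = 0.0032524972 + 0.0028606802 = 0.0061131773 → 0.0061132.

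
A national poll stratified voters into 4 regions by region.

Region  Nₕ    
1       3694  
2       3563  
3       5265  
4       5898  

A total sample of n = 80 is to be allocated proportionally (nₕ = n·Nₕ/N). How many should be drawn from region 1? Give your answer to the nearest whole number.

Share of region 1 = 3694/18420 = 0.20054.
Allocate 80 × 0.20054 = 16.043... → 16.

16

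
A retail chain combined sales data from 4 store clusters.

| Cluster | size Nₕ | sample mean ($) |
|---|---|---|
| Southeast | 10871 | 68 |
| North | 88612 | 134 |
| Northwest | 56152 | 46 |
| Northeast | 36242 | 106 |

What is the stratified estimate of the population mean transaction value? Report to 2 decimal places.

x̄_st = (Σ Nₕx̄ₕ) / (Σ Nₕ) = (10871·68 + 88612·134 + 56152·46 + 36242·106) / 191877
= 19037880 / 191877 = 99.2192... → 99.22.

99.22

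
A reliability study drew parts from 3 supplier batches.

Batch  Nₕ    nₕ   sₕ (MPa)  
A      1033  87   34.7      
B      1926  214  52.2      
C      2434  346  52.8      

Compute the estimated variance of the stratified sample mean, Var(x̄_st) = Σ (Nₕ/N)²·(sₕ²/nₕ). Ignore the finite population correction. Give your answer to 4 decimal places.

N = 5393. Term for each stratum: Wₕ²sₕ²/nₕ.
Var(x̄_st) = 0.5077846 + 1.6239736 + 1.6412399 = 3.7729980 → 3.7730.

3.7730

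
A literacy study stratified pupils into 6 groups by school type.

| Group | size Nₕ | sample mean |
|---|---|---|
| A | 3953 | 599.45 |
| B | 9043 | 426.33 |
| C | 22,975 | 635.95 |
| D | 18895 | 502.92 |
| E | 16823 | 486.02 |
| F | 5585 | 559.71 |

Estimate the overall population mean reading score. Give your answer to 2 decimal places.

538.87

N = 77274; weights Wₕ = Nₕ/N = (0.0512, 0.1170, 0.2973, 0.2445, 0.2177, 0.0723).
x̄_st = Σ Wₕ·x̄ₕ = 0.0512·599.45 + 0.1170·426.33 + 0.2973·635.95 + 0.2445·502.92 + 0.2177·486.02 + 0.0723·559.71 ≈ 538.8727...
→ 538.87.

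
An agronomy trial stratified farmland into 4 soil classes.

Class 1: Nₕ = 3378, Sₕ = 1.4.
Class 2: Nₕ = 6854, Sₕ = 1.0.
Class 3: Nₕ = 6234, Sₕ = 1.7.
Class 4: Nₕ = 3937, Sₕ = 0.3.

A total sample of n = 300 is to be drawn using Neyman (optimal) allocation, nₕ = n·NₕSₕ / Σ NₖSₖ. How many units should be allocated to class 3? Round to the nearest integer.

136

Σ NₕSₕ = 3378·1.4 + 6854·1.0 + 6234·1.7 + 3937·0.3 = 23362.1.
Share for 3: 10597.8/23362.1 = 0.45363.
n_3 = 300 × 0.45363 = 136.090... → 136.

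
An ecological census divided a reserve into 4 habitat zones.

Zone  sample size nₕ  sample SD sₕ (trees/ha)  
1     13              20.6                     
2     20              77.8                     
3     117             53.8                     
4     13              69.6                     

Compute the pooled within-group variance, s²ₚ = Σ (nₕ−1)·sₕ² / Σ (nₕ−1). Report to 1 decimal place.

1: (13−1)·20.6² = 12·424.36 = 5092.32
2: (20−1)·77.8² = 19·6052.84 = 115003.96
3: (117−1)·53.8² = 116·2894.44 = 335755.04
4: (13−1)·69.6² = 12·4844.16 = 58129.92
Numerator = 513981.24; denominator = Σ(nₕ−1) = 159.
s²ₚ = 513981.24/159 = 3232.586... → 3232.6.

3232.6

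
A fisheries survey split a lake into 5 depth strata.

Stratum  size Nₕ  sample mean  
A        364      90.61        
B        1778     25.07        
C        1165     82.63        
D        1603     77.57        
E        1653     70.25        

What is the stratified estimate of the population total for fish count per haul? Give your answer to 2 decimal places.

Population total = Σ Nₕ·x̄ₕ (each stratum's size times its mean).
364·90.61 + 1778·25.07 + 1165·82.63 + 1603·77.57 + 1653·70.25 = 32982.04 + 44574.46 + 96263.95 + 124344.71 + 116123.25 = 414288.41.

414288.41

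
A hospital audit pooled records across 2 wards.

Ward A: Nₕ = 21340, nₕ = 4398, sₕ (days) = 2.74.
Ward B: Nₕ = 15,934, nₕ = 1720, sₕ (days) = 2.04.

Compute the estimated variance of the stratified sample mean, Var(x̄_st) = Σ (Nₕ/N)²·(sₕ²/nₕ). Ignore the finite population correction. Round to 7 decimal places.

N = 37274. Term for each stratum: Wₕ²sₕ²/nₕ.
Var(x̄_st) = 0.0005595292 + 0.0004421499 = 0.0010016790 → 0.0010017.

0.0010017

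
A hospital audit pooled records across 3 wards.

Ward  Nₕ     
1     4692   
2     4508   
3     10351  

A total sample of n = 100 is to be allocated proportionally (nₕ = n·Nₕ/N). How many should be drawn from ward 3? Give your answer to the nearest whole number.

53

Share of ward 3 = 10351/19551 = 0.52944.
Allocate 100 × 0.52944 = 52.944... → 53.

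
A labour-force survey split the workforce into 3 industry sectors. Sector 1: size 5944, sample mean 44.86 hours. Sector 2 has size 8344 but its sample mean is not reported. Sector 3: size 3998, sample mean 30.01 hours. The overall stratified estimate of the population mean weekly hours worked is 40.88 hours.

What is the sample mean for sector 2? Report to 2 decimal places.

N = 5944 + 8344 + 3998 = 18286.
Overall total = μ·N = 40.88·18286 = 747531.68.
Subtract the known strata: 5944·44.86 + 3998·30.01 = 386627.82.
Remaining total for sector 2: 747531.68 − 386627.82 = 360903.86.
Divide by its size: 360903.86 / 8344 = 43.2531... → 43.25.

43.25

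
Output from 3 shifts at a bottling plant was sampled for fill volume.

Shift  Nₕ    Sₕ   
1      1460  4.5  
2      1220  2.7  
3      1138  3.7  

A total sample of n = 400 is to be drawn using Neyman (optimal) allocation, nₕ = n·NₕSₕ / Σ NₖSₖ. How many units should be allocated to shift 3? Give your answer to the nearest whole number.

120

Σ NₕSₕ = 1460·4.5 + 1220·2.7 + 1138·3.7 = 14074.6.
Share for 3: 4210.6/14074.6 = 0.29916.
n_3 = 400 × 0.29916 = 119.665... → 120.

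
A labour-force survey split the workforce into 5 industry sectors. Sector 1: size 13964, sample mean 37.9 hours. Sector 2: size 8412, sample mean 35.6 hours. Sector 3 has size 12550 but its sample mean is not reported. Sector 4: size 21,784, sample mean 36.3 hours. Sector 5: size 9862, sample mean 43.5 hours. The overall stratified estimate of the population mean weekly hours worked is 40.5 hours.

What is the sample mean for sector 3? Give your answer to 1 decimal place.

51.6

Σ Nₕx̄ₕ = N·μ, so 12550·x̄_3 = 66572·40.5 − (13964·37.9 + 8412·35.6 + 21784·36.3 + 9862·43.5).
= 2696166 − 2048459 = 647707.
x̄_3 = 647707 / 12550 = 51.610... → 51.6.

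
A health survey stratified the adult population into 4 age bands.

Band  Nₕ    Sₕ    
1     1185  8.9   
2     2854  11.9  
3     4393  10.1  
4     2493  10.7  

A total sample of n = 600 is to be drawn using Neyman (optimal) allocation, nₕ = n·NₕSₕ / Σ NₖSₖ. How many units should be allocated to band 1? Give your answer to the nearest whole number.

55

Σ NₕSₕ = 1185·8.9 + 2854·11.9 + 4393·10.1 + 2493·10.7 = 115553.5.
Share for 1: 10546.5/115553.5 = 0.09127.
n_1 = 600 × 0.09127 = 54.762... → 55.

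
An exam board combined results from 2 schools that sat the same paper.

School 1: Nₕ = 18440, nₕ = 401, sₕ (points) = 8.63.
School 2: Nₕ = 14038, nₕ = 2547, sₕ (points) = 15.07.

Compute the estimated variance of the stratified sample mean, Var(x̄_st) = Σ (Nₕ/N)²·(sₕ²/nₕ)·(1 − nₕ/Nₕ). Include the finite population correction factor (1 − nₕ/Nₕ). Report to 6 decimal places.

N = 32478. Term for each stratum: Wₕ²sₕ²/nₕ·(1−nₕ/Nₕ).
Var(x̄_st) = 0.058569570 + 0.013635845 = 0.072205416 → 0.072205.

0.072205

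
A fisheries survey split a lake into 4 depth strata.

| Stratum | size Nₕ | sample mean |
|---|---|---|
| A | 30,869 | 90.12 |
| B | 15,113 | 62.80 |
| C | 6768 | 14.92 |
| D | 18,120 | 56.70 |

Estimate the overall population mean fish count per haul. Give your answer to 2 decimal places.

68.57

x̄_st = (Σ Nₕx̄ₕ) / (Σ Nₕ) = (30869·90.12 + 15113·62.80 + 6768·14.92 + 18120·56.70) / 70870
= 4859393.24 / 70870 = 68.5677... → 68.57.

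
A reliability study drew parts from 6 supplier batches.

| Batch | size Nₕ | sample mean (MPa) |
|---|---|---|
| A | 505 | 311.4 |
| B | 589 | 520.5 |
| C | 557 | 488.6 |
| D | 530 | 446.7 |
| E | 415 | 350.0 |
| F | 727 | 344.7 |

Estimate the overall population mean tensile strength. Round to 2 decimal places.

411.85

x̄_st = (Σ Nₕx̄ₕ) / (Σ Nₕ) = (505·311.4 + 589·520.5 + 557·488.6 + 530·446.7 + 415·350.0 + 727·344.7) / 3323
= 1368579.6 / 3323 = 411.8506... → 411.85.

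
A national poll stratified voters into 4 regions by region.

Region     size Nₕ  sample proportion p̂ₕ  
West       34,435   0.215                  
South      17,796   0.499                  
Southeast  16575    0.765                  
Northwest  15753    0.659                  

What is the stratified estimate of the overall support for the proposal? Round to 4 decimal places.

Wₕ = Nₕ/N with N = 84559: 0.4072, 0.2105, 0.1960, 0.1863.
p̂_st = 0.4072·0.215 + 0.2105·0.499 + 0.1960·0.765 + 0.1863·0.659 ≈ 0.465294... → 0.4653.

0.4653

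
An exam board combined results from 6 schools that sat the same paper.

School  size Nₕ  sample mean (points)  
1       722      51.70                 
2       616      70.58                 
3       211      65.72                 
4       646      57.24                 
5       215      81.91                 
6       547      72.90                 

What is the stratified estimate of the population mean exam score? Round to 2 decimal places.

N = 2957; weights Wₕ = Nₕ/N = (0.2442, 0.2083, 0.0714, 0.2185, 0.0727, 0.1850).
x̄_st = Σ Wₕ·x̄ₕ = 0.2442·51.70 + 0.2083·70.58 + 0.0714·65.72 + 0.2185·57.24 + 0.0727·81.91 + 0.1850·72.90 ≈ 63.9620...
→ 63.96.

63.96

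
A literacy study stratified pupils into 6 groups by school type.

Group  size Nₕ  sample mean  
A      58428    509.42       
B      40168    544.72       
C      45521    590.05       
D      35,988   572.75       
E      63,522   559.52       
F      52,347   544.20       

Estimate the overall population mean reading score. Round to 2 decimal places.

N = 58428 + 40168 + 45521 + 35988 + 63522 + 52347 = 295974.
Overall mean = Σ (Nₕ/N)·x̄ₕ — weight by population share, not a simple average.
Σ Nₕx̄ₕ = 58428·509.42 + 40168·544.72 + 45521·590.05 + 35988·572.75 + 63522·559.52 + 52347·544.20 = 29764391.76 + 21880312.96 + 26859666.05 + 20612127 + 35541829.44 + 28487237.4 = 163145564.61.
Divide by N: 163145564.61 / 295974 = 551.2159... → 551.22.

551.22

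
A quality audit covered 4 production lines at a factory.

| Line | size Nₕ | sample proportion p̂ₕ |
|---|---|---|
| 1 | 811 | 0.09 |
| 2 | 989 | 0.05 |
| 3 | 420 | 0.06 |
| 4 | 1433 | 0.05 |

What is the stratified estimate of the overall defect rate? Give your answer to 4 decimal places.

Wₕ = Nₕ/N with N = 3653: 0.2220, 0.2707, 0.1150, 0.3923.
p̂_st = 0.2220·0.09 + 0.2707·0.05 + 0.1150·0.06 + 0.3923·0.05 ≈ 0.060030... → 0.0600.

0.0600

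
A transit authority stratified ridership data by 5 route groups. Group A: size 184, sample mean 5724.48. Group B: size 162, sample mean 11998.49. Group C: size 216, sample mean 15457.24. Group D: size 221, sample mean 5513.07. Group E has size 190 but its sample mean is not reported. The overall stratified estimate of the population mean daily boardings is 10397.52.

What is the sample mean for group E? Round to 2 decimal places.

13487.24

N = 184 + 162 + 216 + 221 + 190 = 973.
Overall total = μ·N = 10397.52·973 = 10116786.96.
Subtract the known strata: 184·5724.48 + 162·11998.49 + 216·15457.24 + 221·5513.07 = 7554212.01.
Remaining total for group E: 10116786.96 − 7554212.01 = 2562574.95.
Divide by its size: 2562574.95 / 190 = 13487.2366... → 13487.24.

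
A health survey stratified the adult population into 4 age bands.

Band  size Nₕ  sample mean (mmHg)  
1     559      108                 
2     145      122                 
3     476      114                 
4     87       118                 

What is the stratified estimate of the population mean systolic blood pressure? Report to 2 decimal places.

112.54

N = 1267; weights Wₕ = Nₕ/N = (0.4412, 0.1144, 0.3757, 0.0687).
x̄_st = Σ Wₕ·x̄ₕ = 0.4412·108 + 0.1144·122 + 0.3757·114 + 0.0687·118 ≈ 112.5430...
→ 112.54.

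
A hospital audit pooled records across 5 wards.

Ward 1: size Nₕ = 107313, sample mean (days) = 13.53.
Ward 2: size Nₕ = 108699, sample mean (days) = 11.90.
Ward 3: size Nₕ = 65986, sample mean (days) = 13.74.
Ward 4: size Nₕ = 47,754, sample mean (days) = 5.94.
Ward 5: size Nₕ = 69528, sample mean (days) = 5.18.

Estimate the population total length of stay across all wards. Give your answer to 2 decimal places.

Population total = Σ Nₕ·x̄ₕ (each stratum's size times its mean).
107313·13.53 + 108699·11.90 + 65986·13.74 + 47754·5.94 + 69528·5.18 = 1451944.89 + 1293518.1 + 906647.64 + 283658.76 + 360155.04 = 4295924.43.

4295924.43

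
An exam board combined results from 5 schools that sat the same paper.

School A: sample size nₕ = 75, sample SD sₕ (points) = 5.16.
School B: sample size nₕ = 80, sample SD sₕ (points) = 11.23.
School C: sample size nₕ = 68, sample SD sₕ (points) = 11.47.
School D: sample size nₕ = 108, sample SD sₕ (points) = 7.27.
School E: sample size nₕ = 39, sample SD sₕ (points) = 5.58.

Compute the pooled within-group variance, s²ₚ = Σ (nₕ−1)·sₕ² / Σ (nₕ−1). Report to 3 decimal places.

Degrees of freedom: 74 + 79 + 67 + 107 + 38 = 365.
Σ(nₕ−1)sₕ² = 74·26.6256 + 79·126.1129 + 67·131.5609 + 107·52.8529 + 38·31.1364 = 27586.2373.
s²ₚ = 27586.2373 / 365 = 75.57873... → 75.579.

75.579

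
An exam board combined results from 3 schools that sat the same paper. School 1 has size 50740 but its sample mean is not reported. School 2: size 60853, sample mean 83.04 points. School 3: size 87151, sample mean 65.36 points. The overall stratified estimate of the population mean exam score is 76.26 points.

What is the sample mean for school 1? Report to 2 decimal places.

86.85

Σ Nₕx̄ₕ = N·μ, so 50740·x̄_1 = 198744·76.26 − (60853·83.04 + 87151·65.36).
= 15156217.44 − 10749422.48 = 4406794.96.
x̄_1 = 4406794.96 / 50740 = 86.8505... → 86.85.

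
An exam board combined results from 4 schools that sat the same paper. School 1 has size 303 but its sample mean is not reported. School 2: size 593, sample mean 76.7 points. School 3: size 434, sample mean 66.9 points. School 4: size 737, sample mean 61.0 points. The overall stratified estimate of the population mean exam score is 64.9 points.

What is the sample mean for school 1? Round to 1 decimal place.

48.4

Σ Nₕx̄ₕ = N·μ, so 303·x̄_1 = 2067·64.9 − (593·76.7 + 434·66.9 + 737·61.0).
= 134148.3 − 119474.7 = 14673.6.
x̄_1 = 14673.6 / 303 = 48.428... → 48.4.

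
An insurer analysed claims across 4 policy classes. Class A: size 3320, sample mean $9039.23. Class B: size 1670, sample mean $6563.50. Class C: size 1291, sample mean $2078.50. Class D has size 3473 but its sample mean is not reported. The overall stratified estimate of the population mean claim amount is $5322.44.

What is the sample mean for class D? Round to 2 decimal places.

N = 3320 + 1670 + 1291 + 3473 = 9754.
Overall total = μ·N = 5322.44·9754 = 51915079.76.
Subtract the known strata: 3320·9039.23 + 1670·6563.50 + 1291·2078.50 = 43654632.1.
Remaining total for class D: 51915079.76 − 43654632.1 = 8260447.66.
Divide by its size: 8260447.66 / 3473 = 2378.4761... → 2378.48.

2378.48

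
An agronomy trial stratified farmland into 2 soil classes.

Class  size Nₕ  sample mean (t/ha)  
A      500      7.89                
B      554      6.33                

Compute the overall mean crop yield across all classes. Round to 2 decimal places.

7.07

N = 1054; weights Wₕ = Nₕ/N = (0.4744, 0.5256).
x̄_st = Σ Wₕ·x̄ₕ = 0.4744·7.89 + 0.5256·6.33 ≈ 7.0700...
→ 7.07.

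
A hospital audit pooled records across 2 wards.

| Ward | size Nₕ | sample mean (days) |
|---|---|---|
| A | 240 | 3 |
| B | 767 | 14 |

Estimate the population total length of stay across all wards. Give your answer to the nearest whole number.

11458

Estimate total by summing Nₕ·x̄ₕ over strata.
240·3 + 767·14 = 720 + 10738 = 11458.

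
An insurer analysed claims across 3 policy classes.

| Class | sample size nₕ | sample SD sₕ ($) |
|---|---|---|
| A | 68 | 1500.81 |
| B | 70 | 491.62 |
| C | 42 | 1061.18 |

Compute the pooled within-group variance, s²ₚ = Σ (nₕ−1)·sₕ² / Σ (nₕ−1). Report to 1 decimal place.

1207681.9

Degrees of freedom: 67 + 69 + 41 = 177.
Σ(nₕ−1)sₕ² = 67·2252430.6561 + 69·241690.2244 + 41·1126102.9924 = 213759702.1307.
s²ₚ = 213759702.1307 / 177 = 1207681.933... → 1207681.9.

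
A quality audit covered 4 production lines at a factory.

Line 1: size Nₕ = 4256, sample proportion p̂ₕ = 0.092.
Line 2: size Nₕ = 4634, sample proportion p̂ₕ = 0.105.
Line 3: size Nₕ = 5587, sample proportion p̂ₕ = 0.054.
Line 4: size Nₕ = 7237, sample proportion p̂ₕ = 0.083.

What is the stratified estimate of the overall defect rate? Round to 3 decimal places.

N = 4256 + 4634 + 5587 + 7237 = 21714.
Overall proportion = Σ (Nₕ/N)·p̂ₕ.
Σ Nₕp̂ₕ = 391.552 + 486.57 + 301.698 + 600.671 = 1780.491.
1780.491 / 21714 = 0.08200... → 0.082.

0.082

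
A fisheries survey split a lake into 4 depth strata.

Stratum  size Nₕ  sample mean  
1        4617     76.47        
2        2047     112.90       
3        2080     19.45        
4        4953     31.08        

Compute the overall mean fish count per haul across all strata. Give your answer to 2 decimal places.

56.84

x̄_st = (Σ Nₕx̄ₕ) / (Σ Nₕ) = (4617·76.47 + 2047·112.90 + 2080·19.45 + 4953·31.08) / 13697
= 778563.53 / 13697 = 56.8419... → 56.84.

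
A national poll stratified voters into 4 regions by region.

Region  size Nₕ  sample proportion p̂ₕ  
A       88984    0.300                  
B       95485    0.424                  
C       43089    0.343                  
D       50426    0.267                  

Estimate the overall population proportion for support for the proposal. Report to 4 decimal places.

0.3433

N = 88984 + 95485 + 43089 + 50426 = 277984.
Overall proportion = Σ (Nₕ/N)·p̂ₕ.
Σ Nₕp̂ₕ = 26695.2 + 40485.64 + 14779.527 + 13463.742 = 95424.109.
95424.109 / 277984 = 0.343272... → 0.3433.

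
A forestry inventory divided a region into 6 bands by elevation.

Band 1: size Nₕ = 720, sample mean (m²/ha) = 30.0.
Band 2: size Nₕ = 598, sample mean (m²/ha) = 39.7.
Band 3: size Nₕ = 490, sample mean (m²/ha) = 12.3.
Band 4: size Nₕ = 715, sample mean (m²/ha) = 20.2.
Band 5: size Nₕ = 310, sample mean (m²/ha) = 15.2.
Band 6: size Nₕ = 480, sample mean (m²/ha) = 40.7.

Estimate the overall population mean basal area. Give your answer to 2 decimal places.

27.18

N = 720 + 598 + 490 + 715 + 310 + 480 = 3313.
Overall mean = Σ (Nₕ/N)·x̄ₕ — weight by population share, not a simple average.
Σ Nₕx̄ₕ = 720·30.0 + 598·39.7 + 490·12.3 + 715·20.2 + 310·15.2 + 480·40.7 = 21600 + 23740.6 + 6027 + 14443 + 4712 + 19536 = 90058.6.
Divide by N: 90058.6 / 3313 = 27.1834... → 27.18.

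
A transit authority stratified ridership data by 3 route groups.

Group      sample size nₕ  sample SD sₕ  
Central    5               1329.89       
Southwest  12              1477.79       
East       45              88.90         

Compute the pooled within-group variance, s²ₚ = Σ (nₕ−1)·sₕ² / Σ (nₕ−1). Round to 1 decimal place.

532960.5

Central: (5−1)·1329.89² = 4·1768607.4121 = 7074429.6484
Southwest: (12−1)·1477.79² = 11·2183863.2841 = 24022496.1251
East: (45−1)·88.90² = 44·7903.21 = 347741.24
Numerator = 31444667.0135; denominator = Σ(nₕ−1) = 59.
s²ₚ = 31444667.0135/59 = 532960.458... → 532960.5.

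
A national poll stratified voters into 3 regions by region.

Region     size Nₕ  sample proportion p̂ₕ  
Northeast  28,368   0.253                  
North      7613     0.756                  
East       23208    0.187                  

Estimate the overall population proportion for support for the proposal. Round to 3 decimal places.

0.292

N = 28368 + 7613 + 23208 = 59189.
Overall proportion = Σ (Nₕ/N)·p̂ₕ.
Σ Nₕp̂ₕ = 7177.104 + 5755.428 + 4339.896 = 17272.428.
17272.428 / 59189 = 0.29182... → 0.292.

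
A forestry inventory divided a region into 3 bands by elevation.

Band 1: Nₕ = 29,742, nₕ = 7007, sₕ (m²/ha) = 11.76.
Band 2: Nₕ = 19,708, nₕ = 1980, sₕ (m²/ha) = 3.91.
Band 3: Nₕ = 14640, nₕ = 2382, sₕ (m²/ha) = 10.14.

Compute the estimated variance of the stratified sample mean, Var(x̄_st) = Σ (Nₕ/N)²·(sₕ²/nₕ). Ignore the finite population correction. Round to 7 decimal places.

0.0072330

N = 64090; Wₕ = Nₕ/N.
band 1: (29742/64090)²·11.76²/7007 = 0.0042505225
band 2: (19708/64090)²·3.91²/1980 = 0.0007301177
band 3: (14640/64090)²·10.14²/2382 = 0.0022523494
Sum = 0.0072329896 → 0.0072330.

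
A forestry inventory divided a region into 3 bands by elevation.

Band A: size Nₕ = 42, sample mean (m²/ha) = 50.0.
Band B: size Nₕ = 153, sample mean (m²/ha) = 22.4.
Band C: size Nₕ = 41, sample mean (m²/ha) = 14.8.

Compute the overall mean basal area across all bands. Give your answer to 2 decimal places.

N = 236; weights Wₕ = Nₕ/N = (0.1780, 0.6483, 0.1737).
x̄_st = Σ Wₕ·x̄ₕ = 0.1780·50.0 + 0.6483·22.4 + 0.1737·14.8 ≈ 25.9915...
→ 25.99.

25.99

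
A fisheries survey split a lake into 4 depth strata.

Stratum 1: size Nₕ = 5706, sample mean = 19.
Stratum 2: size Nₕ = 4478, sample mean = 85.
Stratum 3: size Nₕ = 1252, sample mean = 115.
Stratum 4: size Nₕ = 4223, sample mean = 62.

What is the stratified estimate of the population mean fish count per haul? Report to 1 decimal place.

57.1

N = 5706 + 4478 + 1252 + 4223 = 15659.
Overall mean = Σ (Nₕ/N)·x̄ₕ — weight by population share, not a simple average.
Σ Nₕx̄ₕ = 5706·19 + 4478·85 + 1252·115 + 4223·62 = 108414 + 380630 + 143980 + 261826 = 894850.
Divide by N: 894850 / 15659 = 57.146... → 57.1.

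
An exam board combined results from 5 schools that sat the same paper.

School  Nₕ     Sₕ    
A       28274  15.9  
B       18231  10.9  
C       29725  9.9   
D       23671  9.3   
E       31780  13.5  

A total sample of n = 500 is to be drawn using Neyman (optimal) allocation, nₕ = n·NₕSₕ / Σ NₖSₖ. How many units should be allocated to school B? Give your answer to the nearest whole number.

62

A: NₕSₕ = 28274·15.9 = 449556.6
B: NₕSₕ = 18231·10.9 = 198717.9
C: NₕSₕ = 29725·9.9 = 294277.5
D: NₕSₕ = 23671·9.3 = 220140.3
E: NₕSₕ = 31780·13.5 = 429030
Σ NₕSₕ = 1591722.3.
n_B = 500·198717.9/1591722.3 = 62.422... → 62.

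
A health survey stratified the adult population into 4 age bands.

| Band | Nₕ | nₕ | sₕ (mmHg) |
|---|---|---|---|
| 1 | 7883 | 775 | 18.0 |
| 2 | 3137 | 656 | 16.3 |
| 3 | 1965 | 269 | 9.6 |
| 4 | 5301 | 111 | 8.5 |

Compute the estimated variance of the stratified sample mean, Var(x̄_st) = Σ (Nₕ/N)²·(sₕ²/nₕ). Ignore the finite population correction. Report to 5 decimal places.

0.14827

N = 18286; Wₕ = Nₕ/N.
band 1: (7883/18286)²·18.0²/775 = 0.07769426
band 2: (3137/18286)²·16.3²/656 = 0.01191964
band 3: (1965/18286)²·9.6²/269 = 0.00395620
band 4: (5301/18286)²·8.5²/111 = 0.05470072
Sum = 0.14827081 → 0.14827.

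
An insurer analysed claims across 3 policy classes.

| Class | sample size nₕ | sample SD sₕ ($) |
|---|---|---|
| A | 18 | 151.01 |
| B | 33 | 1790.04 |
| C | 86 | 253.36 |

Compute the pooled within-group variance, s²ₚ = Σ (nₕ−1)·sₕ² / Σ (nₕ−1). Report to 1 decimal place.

808803.8

Degrees of freedom: 17 + 32 + 85 = 134.
Σ(nₕ−1)sₕ² = 17·22804.0201 + 32·3204243.2016 + 85·64191.2896 = 108379710.4089.
s²ₚ = 108379710.4089 / 134 = 808803.809... → 808803.8.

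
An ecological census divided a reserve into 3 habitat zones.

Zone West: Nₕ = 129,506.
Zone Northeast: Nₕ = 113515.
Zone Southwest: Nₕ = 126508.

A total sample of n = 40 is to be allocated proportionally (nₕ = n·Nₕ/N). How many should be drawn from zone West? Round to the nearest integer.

14

Share of zone West = 129506/369529 = 0.35046.
Allocate 40 × 0.35046 = 14.018... → 14.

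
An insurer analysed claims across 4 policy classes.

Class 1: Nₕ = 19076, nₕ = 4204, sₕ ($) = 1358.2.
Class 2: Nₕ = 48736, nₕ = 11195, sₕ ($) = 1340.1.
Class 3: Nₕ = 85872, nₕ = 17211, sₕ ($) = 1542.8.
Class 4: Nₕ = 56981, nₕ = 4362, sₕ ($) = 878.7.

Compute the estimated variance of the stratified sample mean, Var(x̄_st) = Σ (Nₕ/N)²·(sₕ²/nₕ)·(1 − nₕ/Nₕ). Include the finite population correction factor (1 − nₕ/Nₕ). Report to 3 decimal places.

39.750

N = 210665; Wₕ = Nₕ/N.
class 1: (19076/210665)²·1358.2²/4204·(1 − 4204/19076) = 2.805025
class 2: (48736/210665)²·1340.1²/11195·(1 − 11195/48736) = 6.613346
class 3: (85872/210665)²·1542.8²/17211·(1 − 17211/85872) = 18.373423
class 4: (56981/210665)²·878.7²/4362·(1 − 4362/56981) = 11.958686
Sum = 39.750480 → 39.750.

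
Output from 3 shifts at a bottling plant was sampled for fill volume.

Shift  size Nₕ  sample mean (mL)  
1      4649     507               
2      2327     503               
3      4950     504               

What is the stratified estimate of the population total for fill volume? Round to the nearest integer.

6022324

1: 4649·507 = 2357043
2: 2327·503 = 1170481
3: 4950·504 = 2494800
τ̂ = Σ Nₕx̄ₕ = 6022324.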